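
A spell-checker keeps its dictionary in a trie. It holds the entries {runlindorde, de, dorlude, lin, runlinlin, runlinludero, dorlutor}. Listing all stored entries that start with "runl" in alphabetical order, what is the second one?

Words with prefix "runl", in lexicographic order: "runlindorde", "runlinlin", "runlinludero"
Position 2: runlinlin

runlinlin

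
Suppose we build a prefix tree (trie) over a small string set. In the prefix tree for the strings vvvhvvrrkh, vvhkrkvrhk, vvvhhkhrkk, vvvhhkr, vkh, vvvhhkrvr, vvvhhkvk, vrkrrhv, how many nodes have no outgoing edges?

7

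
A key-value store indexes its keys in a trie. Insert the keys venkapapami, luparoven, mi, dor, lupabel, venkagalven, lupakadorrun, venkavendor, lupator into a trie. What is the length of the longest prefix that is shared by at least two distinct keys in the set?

5

Look for the deepest trie node that still has at least two words in its subtree.
"venkagalven" and "venkapapami" agree on "venka" (5 characters) before diverging; nothing deeper is shared.
Longest shared-prefix length: 5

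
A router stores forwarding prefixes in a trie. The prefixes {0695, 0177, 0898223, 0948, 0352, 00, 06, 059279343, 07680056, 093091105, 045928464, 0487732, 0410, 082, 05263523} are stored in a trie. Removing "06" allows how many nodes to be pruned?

0

A node on "06"'s path can go only if nothing else ends at it or branches off below it.
Every node on "06" is still needed (e.g. by "0695"), so nothing is freed.
Nodes removed: 0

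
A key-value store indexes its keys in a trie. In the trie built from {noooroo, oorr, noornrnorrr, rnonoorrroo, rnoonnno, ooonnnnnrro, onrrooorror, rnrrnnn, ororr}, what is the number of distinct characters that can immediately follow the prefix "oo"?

Walk "oo" from the root, arriving at one node.
Distinct next characters after "oo": o, r.
That node has 2 child edges.

2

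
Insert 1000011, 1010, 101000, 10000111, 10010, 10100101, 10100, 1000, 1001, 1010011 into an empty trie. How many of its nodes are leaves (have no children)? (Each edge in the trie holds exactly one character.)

A leaf is a node with no children — equivalently, the end of a word that is not a proper prefix of any other stored word.
Those words: "10000111", "10010", "101000", "10100101", "1010011"
Leaf count: 5

5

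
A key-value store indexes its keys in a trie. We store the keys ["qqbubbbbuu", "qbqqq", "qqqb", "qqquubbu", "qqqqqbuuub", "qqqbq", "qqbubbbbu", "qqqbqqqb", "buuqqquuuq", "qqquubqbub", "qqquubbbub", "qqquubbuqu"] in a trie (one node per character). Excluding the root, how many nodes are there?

51

Trace insertions, counting only characters that open a new branch:
  "qqbubbbbuu" → 10 new (q, q, b, u, b, b, b, b, u, u)
  "qbqqq" → prefix "q" already present; 4 new (b, q, q, q)
  "qqqb" → prefix "qq" already present; 2 new (q, b)
  "qqquubbu" → prefix "qqq" already present; 5 new (u, u, b, b, u)
  "qqqqqbuuub" → prefix "qqq" already present; 7 new (q, q, b, u, u, u, b)
  "qqqbq" → prefix "qqqb" already present; 1 new (q)
  "qqbubbbbu" → prefix "qqbubbbbu" already present; 0 new (none)
  "qqqbqqqb" → prefix "qqqbq" already present; 3 new (q, q, b)
  "buuqqquuuq" → 10 new (b, u, u, q, q, q, u, u, u, q)
  "qqquubqbub" → prefix "qqquub" already present; 4 new (q, b, u, b)
  "qqquubbbub" → prefix "qqquubb" already present; 3 new (b, u, b)
  "qqquubbuqu" → prefix "qqquubbu" already present; 2 new (q, u)
Total nodes = 10 + 4 + 2 + 5 + 7 + 1 + 0 + 3 + 10 + 4 + 3 + 2 = 51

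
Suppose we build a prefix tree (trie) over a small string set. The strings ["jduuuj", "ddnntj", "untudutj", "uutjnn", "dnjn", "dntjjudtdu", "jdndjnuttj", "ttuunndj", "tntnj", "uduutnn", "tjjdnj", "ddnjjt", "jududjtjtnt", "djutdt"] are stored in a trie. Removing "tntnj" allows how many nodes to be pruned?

4

A node on "tntnj"'s path can go only if nothing else ends at it or branches off below it.
The suffix "ntnj" (4 nodes) is used only by "tntnj"; the node for "t" still has the child "t", so pruning stops there.
Nodes removed: 4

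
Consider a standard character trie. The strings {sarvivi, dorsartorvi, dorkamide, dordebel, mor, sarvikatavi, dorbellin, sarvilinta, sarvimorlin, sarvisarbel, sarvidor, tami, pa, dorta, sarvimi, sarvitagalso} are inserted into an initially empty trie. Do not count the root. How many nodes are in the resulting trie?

80

Insert word by word; a character creates a node only if that edge doesn't already exist:
  "sarvivi" → 7 new (s, a, r, v, i, v, i)
  "dorsartorvi" → 11 new (d, o, r, s, a, r, t, o, r, v, i)
  "dorkamide" → prefix "dor" already present; 6 new (k, a, m, i, d, e)
  "dordebel" → prefix "dor" already present; 5 new (d, e, b, e, l)
  "mor" → 3 new (m, o, r)
  "sarvikatavi" → prefix "sarvi" already present; 6 new (k, a, t, a, v, i)
  "dorbellin" → prefix "dor" already present; 6 new (b, e, l, l, i, n)
  "sarvilinta" → prefix "sarvi" already present; 5 new (l, i, n, t, a)
  "sarvimorlin" → prefix "sarvi" already present; 6 new (m, o, r, l, i, n)
  "sarvisarbel" → prefix "sarvi" already present; 6 new (s, a, r, b, e, l)
  "sarvidor" → prefix "sarvi" already present; 3 new (d, o, r)
  "tami" → 4 new (t, a, m, i)
  "pa" → 2 new (p, a)
  "dorta" → prefix "dor" already present; 2 new (t, a)
  "sarvimi" → prefix "sarvim" already present; 1 new (i)
  "sarvitagalso" → prefix "sarvi" already present; 7 new (t, a, g, a, l, s, o)
Total nodes = 7 + 11 + 6 + 5 + 3 + 6 + 6 + 5 + 6 + 6 + 3 + 4 + 2 + 2 + 1 + 7 = 80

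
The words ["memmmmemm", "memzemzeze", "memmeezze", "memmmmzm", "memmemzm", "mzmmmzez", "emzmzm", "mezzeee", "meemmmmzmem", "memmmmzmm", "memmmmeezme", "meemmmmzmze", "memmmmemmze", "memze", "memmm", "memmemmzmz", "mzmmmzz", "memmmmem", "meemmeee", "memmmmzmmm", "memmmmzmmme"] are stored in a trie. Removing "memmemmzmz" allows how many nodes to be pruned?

After clearing the end-marker at "memmemmzmz", prune upward until reaching a node still needed by another word.
The suffix "mzmz" (4 nodes) is used only by "memmemmzmz"; the node for "memmem" still has the child "z", so pruning stops there.
Nodes removed: 4

4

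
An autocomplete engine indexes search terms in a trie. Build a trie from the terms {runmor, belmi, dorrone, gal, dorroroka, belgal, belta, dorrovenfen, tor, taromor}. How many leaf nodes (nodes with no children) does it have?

A leaf is a node with no children — equivalently, the end of a word that is not a proper prefix of any other stored word.
Those words: "belgal", "belmi", "belta", "dorrone", "dorroroka", "dorrovenfen", "gal", "runmor", "taromor", "tor"
Leaf count: 10

10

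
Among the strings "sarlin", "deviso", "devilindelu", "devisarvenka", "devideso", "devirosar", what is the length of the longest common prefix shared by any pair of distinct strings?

The deepest shared node is where two words last agree before diverging.
"devisarvenka" and "deviso" agree on "devis" (5 characters) before diverging; nothing deeper is shared.
Longest shared-prefix length: 5

5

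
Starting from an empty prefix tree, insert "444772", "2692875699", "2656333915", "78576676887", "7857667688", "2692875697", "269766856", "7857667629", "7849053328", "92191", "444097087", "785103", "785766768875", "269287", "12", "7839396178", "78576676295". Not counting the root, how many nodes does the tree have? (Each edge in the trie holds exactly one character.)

78

Count nodes per top-level branch (shared prefixes stored once):
  '1'-branch (12): 2 nodes
  '2'-branch (2656333915, 269287, 2692875697, 2692875699, 269766856): 25 nodes
  '4'-branch (444097087, 444772): 12 nodes
  '7'-branch (7839396178, 7849053328, 785103, 7857667629, 78576676295, 7857667688, 78576676887, 785766768875): 34 nodes
  '9'-branch (92191): 5 nodes
Sum: 78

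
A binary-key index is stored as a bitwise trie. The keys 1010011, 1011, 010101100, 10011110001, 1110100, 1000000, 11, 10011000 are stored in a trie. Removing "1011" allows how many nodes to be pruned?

1

Walk "1011" from the leaf back toward the root, removing each node that no remaining word uses.
The suffix "1" (1 node) is used only by "1011"; the node for "101" still has the child "0", so pruning stops there.
Nodes removed: 1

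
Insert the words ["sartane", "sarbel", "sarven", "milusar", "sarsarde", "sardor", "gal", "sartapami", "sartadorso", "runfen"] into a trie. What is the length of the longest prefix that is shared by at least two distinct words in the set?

Equivalently: take the maximum, over all pairs, of their longest common prefix length.
e.g. "sartadorso" and "sartane" share the prefix "sarta" of length 5; no pair shares a longer one.
Longest shared-prefix length: 5

5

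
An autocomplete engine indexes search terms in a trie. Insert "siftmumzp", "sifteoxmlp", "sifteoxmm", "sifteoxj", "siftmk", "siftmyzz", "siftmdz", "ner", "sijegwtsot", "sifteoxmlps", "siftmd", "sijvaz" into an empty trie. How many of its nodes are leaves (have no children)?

A leaf is a node with no children — equivalently, the end of a word that is not a proper prefix of any other stored word.
Those words: "ner", "sifteoxj", "sifteoxmlps", "sifteoxmm", "siftmdz", "siftmk", "siftmumzp", "siftmyzz", "sijegwtsot", "sijvaz"
Leaf count: 10

10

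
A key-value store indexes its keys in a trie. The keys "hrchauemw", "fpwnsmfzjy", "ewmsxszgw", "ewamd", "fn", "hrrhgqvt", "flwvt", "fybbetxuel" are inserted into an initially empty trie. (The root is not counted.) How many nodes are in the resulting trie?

51

Count nodes per top-level branch (shared prefixes stored once):
  'e'-branch (ewamd, ewmsxszgw): 12 nodes
  'f'-branch (flwvt, fn, fpwnsmfzjy, fybbetxuel): 24 nodes
  'h'-branch (hrchauemw, hrrhgqvt): 15 nodes
Sum: 51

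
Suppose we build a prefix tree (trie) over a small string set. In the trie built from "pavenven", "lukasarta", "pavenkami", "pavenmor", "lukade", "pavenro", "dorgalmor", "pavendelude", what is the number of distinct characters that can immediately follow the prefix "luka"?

2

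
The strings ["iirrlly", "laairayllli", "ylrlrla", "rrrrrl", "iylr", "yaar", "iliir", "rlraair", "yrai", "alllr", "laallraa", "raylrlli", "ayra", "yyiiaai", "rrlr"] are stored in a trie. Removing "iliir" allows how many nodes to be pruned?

A node on "iliir"'s path can go only if nothing else ends at it or branches off below it.
The suffix "liir" (4 nodes) is used only by "iliir"; the node for "i" still has the child "i", so pruning stops there.
Nodes removed: 4

4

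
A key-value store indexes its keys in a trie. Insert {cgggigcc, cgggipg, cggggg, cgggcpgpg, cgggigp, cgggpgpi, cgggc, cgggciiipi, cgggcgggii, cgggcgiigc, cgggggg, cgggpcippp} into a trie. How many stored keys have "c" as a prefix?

Traverse to the node for "c", then collect every word in that subtree.
Words under "c": cgggc, cgggcgggii, cgggcgiigc, cgggciiipi, cgggcpgpg, cggggg, cgggggg, cgggigcc, cgggigp, cgggipg, cgggpcippp, cgggpgpi
Count: 12

12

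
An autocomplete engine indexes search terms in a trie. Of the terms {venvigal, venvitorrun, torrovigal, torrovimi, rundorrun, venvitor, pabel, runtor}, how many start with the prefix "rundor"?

1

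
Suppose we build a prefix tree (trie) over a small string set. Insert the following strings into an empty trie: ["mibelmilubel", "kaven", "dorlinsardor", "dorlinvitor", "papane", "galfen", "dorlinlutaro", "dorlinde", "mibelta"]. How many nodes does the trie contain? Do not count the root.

56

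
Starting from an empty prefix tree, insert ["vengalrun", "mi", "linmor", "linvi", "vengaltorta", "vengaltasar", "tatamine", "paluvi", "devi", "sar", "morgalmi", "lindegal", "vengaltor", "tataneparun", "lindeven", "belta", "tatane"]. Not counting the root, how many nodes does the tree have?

76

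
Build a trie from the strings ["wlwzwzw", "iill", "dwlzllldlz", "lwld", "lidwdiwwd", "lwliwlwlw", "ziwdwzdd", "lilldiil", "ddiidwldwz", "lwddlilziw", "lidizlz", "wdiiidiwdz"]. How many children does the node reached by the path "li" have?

Walk "li" from the root, arriving at one node.
Characters that immediately follow "li" among the stored strings: {d, l}.
That node has 2 child edges.

2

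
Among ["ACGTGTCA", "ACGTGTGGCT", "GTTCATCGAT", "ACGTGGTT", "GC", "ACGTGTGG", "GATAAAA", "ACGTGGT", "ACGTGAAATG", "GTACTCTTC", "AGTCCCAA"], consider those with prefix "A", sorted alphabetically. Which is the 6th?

Filter for "A…" and sort: "ACGTGAAATG", "ACGTGGT", "ACGTGGTT", "ACGTGTCA", "ACGTGTGG", "ACGTGTGGCT", "AGTCCCAA"
Position 6: ACGTGTGGCT

ACGTGTGGCT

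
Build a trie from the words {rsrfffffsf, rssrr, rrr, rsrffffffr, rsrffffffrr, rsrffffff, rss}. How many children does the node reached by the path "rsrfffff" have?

Walk "rsrfffff" from the root, arriving at one node.
Distinct next characters after "rsrfffff": f, s.
That node has 2 child edges.

2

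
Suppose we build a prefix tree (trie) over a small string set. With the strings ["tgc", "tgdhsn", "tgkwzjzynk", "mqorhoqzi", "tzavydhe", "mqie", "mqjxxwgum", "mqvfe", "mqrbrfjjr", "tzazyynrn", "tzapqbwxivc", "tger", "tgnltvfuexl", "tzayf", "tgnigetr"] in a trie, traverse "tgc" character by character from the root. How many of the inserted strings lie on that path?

Check each prefix of "tgc" against the stored set — each match is an end-marker on the path.
Prefixes of the query that are stored words: "tgc"
Count: 1

1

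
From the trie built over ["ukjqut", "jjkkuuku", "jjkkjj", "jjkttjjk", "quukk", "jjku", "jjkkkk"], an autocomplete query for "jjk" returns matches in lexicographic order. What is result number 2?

jjkkkk

DFS of the "jjk" subtree visits, in order: "jjkkjj", "jjkkkk", "jjkkuuku", "jjkttjjk", "jjku"
The 2nd is jjkkkk.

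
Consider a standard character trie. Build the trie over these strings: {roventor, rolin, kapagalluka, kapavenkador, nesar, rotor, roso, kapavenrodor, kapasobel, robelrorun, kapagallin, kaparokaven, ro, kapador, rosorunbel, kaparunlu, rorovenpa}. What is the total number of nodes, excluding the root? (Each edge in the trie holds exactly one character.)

87

For each word, the new-node count is its length minus the longest prefix already in the trie:
  "roventor" → 8 new (r, o, v, e, n, t, o, r)
  "rolin" → prefix "ro" already present; 3 new (l, i, n)
  "kapagalluka" → 11 new (k, a, p, a, g, a, l, l, u, k, a)
  "kapavenkador" → prefix "kapa" already present; 8 new (v, e, n, k, a, d, o, r)
  "nesar" → 5 new (n, e, s, a, r)
  "rotor" → prefix "ro" already present; 3 new (t, o, r)
  "roso" → prefix "ro" already present; 2 new (s, o)
  "kapavenrodor" → prefix "kapaven" already present; 5 new (r, o, d, o, r)
  "kapasobel" → prefix "kapa" already present; 5 new (s, o, b, e, l)
  "robelrorun" → prefix "ro" already present; 8 new (b, e, l, r, o, r, u, n)
  "kapagallin" → prefix "kapagall" already present; 2 new (i, n)
  "kaparokaven" → prefix "kapa" already present; 7 new (r, o, k, a, v, e, n)
  "ro" → prefix "ro" already present; 0 new (none)
  "kapador" → prefix "kapa" already present; 3 new (d, o, r)
  "rosorunbel" → prefix "roso" already present; 6 new (r, u, n, b, e, l)
  "kaparunlu" → prefix "kapar" already present; 4 new (u, n, l, u)
  "rorovenpa" → prefix "ro" already present; 7 new (r, o, v, e, n, p, a)
Total nodes = 8 + 3 + 11 + 8 + 5 + 3 + 2 + 5 + 5 + 8 + 2 + 7 + 0 + 3 + 6 + 4 + 7 = 87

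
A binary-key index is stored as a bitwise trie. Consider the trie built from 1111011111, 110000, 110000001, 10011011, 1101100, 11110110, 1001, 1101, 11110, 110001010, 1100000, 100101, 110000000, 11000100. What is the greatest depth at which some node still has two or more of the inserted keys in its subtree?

The deepest shared node is where two words last agree before diverging.
"110000000" and "110000001" agree on "11000000" (8 characters) before diverging; nothing deeper is shared.
Longest shared-prefix length: 8

8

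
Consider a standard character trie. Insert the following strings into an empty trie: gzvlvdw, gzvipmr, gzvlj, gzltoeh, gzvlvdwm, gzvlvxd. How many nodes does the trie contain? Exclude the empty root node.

Count nodes per top-level branch (shared prefixes stored once):
  'g'-branch (gzltoeh, gzvipmr, gzvlj, gzvlvdw, gzvlvdwm, gzvlvxd): 20 nodes
Sum: 20

20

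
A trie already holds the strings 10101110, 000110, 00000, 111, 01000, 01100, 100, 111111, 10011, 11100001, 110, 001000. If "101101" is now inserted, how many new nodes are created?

The longest prefix of "101101" already in the trie is "101" (length 3).
Each of the 3 remaining characters creates one node.

3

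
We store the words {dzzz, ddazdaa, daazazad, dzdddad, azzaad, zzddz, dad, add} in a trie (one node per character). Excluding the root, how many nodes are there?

36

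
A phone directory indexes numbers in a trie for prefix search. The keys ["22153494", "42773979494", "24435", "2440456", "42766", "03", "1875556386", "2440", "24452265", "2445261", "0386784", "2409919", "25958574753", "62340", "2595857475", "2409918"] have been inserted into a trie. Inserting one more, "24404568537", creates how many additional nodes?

4

Walking "24404568537" from the root, the first 7 characters ("2440456") follow existing edges; "8" is the first miss.
New nodes needed: |"24404568537"| − 7 = 11 − 7 = 4.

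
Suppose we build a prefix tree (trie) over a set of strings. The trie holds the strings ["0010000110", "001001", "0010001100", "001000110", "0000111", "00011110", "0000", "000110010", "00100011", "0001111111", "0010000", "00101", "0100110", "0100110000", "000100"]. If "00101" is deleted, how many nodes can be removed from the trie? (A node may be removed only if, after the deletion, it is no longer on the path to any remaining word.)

1

A node on "00101"'s path can go only if nothing else ends at it or branches off below it.
The suffix "1" (1 node) is used only by "00101"; the node for "0010" still has the child "0", so pruning stops there.
Nodes removed: 1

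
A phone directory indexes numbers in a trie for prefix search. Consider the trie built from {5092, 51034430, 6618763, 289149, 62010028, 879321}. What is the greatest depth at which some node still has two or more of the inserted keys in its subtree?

1

Equivalently: take the maximum, over all pairs, of their longest common prefix length.
e.g. "5092" and "51034430" share the prefix "5" of length 1; no pair shares a longer one.
Longest shared-prefix length: 1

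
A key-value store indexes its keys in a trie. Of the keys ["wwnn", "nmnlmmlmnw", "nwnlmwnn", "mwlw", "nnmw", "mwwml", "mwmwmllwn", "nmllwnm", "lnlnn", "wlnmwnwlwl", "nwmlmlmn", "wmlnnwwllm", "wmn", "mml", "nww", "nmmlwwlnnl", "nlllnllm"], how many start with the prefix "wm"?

Traverse to the node for "wm", then collect every word in that subtree.
Words under "wm": wmlnnwwllm, wmn
Count: 2

2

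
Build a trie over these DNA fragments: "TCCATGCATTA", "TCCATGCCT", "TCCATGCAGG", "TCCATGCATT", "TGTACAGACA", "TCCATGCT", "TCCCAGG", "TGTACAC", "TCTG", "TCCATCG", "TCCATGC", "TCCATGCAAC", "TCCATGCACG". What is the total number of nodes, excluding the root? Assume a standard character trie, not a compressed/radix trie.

38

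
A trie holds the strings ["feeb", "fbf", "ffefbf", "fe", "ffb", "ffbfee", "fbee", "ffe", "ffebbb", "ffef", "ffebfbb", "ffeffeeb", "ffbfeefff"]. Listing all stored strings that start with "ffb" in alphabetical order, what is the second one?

Words with prefix "ffb", in lexicographic order: "ffb", "ffbfee", "ffbfeefff"
Position 2: ffbfee

ffbfee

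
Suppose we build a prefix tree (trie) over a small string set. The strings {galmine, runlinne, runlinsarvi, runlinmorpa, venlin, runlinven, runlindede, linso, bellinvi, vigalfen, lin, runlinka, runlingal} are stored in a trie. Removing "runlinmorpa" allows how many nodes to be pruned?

Walk "runlinmorpa" from the leaf back toward the root, removing each node that no remaining word uses.
The suffix "morpa" (5 nodes) is used only by "runlinmorpa"; the node for "runlin" still has the child "n", so pruning stops there.
Nodes removed: 5

5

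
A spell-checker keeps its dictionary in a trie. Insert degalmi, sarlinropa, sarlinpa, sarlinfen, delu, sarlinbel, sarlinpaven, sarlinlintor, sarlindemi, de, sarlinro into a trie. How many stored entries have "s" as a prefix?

Traverse to the node for "s", then collect every word in that subtree.
Words under "s": sarlinbel, sarlindemi, sarlinfen, sarlinlintor, sarlinpa, sarlinpaven, sarlinro, sarlinropa
Count: 8

8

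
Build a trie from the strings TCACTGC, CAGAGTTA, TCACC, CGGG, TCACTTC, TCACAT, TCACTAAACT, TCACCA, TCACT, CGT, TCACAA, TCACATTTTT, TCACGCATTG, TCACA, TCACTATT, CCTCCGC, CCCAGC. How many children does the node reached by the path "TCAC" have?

Walk "TCAC" from the root, arriving at one node.
Characters that immediately follow "TCAC" among the stored strings: {A, C, G, T}.
That node has 4 child edges.

4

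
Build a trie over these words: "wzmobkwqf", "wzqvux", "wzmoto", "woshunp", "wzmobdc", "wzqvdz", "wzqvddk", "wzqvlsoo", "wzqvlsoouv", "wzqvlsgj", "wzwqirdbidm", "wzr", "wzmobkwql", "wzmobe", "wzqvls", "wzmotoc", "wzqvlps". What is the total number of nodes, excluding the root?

50

Insert word by word; a character creates a node only if that edge doesn't already exist:
  "wzmobkwqf" → 9 new (w, z, m, o, b, k, w, q, f)
  "wzqvux" → prefix "wz" already present; 4 new (q, v, u, x)
  "wzmoto" → prefix "wzmo" already present; 2 new (t, o)
  "woshunp" → prefix "w" already present; 6 new (o, s, h, u, n, p)
  "wzmobdc" → prefix "wzmob" already present; 2 new (d, c)
  "wzqvdz" → prefix "wzqv" already present; 2 new (d, z)
  "wzqvddk" → prefix "wzqvd" already present; 2 new (d, k)
  "wzqvlsoo" → prefix "wzqv" already present; 4 new (l, s, o, o)
  "wzqvlsoouv" → prefix "wzqvlsoo" already present; 2 new (u, v)
  "wzqvlsgj" → prefix "wzqvls" already present; 2 new (g, j)
  "wzwqirdbidm" → prefix "wz" already present; 9 new (w, q, i, r, d, b, i, d, m)
  "wzr" → prefix "wz" already present; 1 new (r)
  "wzmobkwql" → prefix "wzmobkwq" already present; 1 new (l)
  "wzmobe" → prefix "wzmob" already present; 1 new (e)
  "wzqvls" → prefix "wzqvls" already present; 0 new (none)
  "wzmotoc" → prefix "wzmoto" already present; 1 new (c)
  "wzqvlps" → prefix "wzqvl" already present; 2 new (p, s)
Total nodes = 9 + 4 + 2 + 6 + 2 + 2 + 2 + 4 + 2 + 2 + 9 + 1 + 1 + 1 + 0 + 1 + 2 = 50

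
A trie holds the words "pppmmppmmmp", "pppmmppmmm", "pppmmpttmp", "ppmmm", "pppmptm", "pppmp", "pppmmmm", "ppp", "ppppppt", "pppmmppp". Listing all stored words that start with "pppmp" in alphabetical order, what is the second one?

pppmptm

Words with prefix "pppmp", in lexicographic order: "pppmp", "pppmptm"
Position 2: pppmptm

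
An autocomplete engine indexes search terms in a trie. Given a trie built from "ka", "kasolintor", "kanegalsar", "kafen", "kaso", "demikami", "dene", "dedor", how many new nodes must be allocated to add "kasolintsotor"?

5

"kasolint" is already a path in the trie; the remaining "sotor" must be added.
New nodes needed: |"kasolintsotor"| − 8 = 13 − 8 = 5.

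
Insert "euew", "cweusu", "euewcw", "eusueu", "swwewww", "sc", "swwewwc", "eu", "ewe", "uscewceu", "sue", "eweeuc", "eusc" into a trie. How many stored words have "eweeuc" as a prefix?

1

Traverse to the node for "eweeuc", then collect every word in that subtree.
Words under "eweeuc": eweeuc
Count: 1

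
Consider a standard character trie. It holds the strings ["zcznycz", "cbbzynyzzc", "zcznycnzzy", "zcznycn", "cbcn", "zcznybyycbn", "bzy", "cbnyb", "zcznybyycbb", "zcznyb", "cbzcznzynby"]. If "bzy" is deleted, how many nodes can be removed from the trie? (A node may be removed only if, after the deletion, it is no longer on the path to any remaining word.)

3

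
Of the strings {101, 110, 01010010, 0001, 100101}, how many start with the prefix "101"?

Traverse to the node for "101", then collect every word in that subtree.
Words under "101": 101
Count: 1

1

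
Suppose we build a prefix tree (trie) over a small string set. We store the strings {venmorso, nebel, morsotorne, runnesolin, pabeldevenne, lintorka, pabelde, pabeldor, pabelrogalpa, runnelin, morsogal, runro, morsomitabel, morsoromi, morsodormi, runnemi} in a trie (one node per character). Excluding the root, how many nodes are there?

Count nodes per top-level branch (shared prefixes stored once):
  'l'-branch (lintorka): 8 nodes
  'm'-branch (morsodormi, morsogal, morsomitabel, morsoromi, morsotorne): 29 nodes
  'n'-branch (nebel): 5 nodes
  'p'-branch (pabelde, pabeldevenne, pabeldor, pabelrogalpa): 21 nodes
  'r'-branch (runnelin, runnemi, runnesolin, runro): 17 nodes
  'v'-branch (venmorso): 8 nodes
Sum: 88

88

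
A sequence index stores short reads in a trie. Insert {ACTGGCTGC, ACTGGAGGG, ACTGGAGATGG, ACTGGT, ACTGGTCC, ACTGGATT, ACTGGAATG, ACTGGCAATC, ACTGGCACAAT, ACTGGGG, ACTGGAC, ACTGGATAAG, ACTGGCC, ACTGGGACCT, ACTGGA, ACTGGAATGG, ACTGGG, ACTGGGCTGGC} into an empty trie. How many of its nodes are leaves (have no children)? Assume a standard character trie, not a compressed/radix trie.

14

Leaves are exactly the stored words that no other stored word extends.
Those words: "ACTGGAATGG", "ACTGGAC", "ACTGGAGATGG", "ACTGGAGGG", "ACTGGATAAG", "ACTGGATT", "ACTGGCAATC", "ACTGGCACAAT", "ACTGGCC", "ACTGGCTGC", "ACTGGGACCT", "ACTGGGCTGGC", "ACTGGGG", "ACTGGTCC"
Leaf count: 14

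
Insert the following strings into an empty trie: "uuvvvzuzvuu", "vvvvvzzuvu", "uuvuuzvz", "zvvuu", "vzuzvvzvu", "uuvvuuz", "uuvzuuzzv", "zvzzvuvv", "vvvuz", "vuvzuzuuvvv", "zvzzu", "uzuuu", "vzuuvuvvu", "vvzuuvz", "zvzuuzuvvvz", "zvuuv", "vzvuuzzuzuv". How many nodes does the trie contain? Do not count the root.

For each word, the new-node count is its length minus the longest prefix already in the trie:
  "uuvvvzuzvuu" → 11 new (u, u, v, v, v, z, u, z, v, u, u)
  "vvvvvzzuvu" → 10 new (v, v, v, v, v, z, z, u, v, u)
  "uuvuuzvz" → prefix "uuv" already present; 5 new (u, u, z, v, z)
  "zvvuu" → 5 new (z, v, v, u, u)
  "vzuzvvzvu" → prefix "v" already present; 8 new (z, u, z, v, v, z, v, u)
  "uuvvuuz" → prefix "uuvv" already present; 3 new (u, u, z)
  "uuvzuuzzv" → prefix "uuv" already present; 6 new (z, u, u, z, z, v)
  "zvzzvuvv" → prefix "zv" already present; 6 new (z, z, v, u, v, v)
  "vvvuz" → prefix "vvv" already present; 2 new (u, z)
  "vuvzuzuuvvv" → prefix "v" already present; 10 new (u, v, z, u, z, u, u, v, v, v)
  "zvzzu" → prefix "zvzz" already present; 1 new (u)
  "uzuuu" → prefix "u" already present; 4 new (z, u, u, u)
  "vzuuvuvvu" → prefix "vzu" already present; 6 new (u, v, u, v, v, u)
  "vvzuuvz" → prefix "vv" already present; 5 new (z, u, u, v, z)
  "zvzuuzuvvvz" → prefix "zvz" already present; 8 new (u, u, z, u, v, v, v, z)
  "zvuuv" → prefix "zv" already present; 3 new (u, u, v)
  "vzvuuzzuzuv" → prefix "vz" already present; 9 new (v, u, u, z, z, u, z, u, v)
Total nodes = 11 + 10 + 5 + 5 + 8 + 3 + 6 + 6 + 2 + 10 + 1 + 4 + 6 + 5 + 8 + 3 + 9 = 102

102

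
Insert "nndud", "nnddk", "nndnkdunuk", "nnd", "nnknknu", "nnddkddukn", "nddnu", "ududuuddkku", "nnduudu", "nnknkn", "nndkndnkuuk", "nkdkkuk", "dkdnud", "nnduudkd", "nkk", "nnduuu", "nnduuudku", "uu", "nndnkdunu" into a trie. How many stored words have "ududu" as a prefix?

Walk to "ududu"; the words in its subtree are exactly those with that prefix.
Matches: "ududuuddkku"
Count: 1

1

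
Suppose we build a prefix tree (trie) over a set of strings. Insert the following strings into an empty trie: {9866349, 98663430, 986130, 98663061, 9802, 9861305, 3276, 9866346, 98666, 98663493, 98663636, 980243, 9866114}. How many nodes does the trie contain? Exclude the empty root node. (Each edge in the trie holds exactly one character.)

Trie structure (* marks end of a word):
(root)
├─ 3
│  └─ 2
│     └─ 7
│        └─ 6 *
└─ 9
   └─ 8
      ├─ 0
      │  └─ 2 *
      │     └─ 4
      │        └─ 3 *
      └─ 6
         ├─ 1
         │  └─ 3
         │     └─ 0 *
         │        └─ 5 *
         └─ 6
            ├─ 1
            │  └─ 1
            │     └─ 4 *
            ├─ 3
            │  ├─ 0
            │  │  └─ 6
            │  │     └─ 1 *
            │  ├─ 4
            │  │  ├─ 3
            │  │  │  └─ 0 *
            │  │  ├─ 6 *
            │  │  └─ 9 *
            │  │     └─ 3 *
            │  └─ 6
            │     └─ 3
            │        └─ 6 *
            └─ 6 *
Counting every labelled node above: 33.

33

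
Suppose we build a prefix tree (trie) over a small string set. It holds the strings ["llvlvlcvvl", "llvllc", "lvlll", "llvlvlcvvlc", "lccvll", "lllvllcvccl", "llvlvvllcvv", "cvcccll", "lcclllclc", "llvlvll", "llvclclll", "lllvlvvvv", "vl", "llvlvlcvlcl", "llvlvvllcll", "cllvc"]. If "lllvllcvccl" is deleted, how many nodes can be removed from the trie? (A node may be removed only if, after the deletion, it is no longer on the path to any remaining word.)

6

Walk "lllvllcvccl" from the leaf back toward the root, removing each node that no remaining word uses.
The suffix "lcvccl" (6 nodes) is used only by "lllvllcvccl"; the node for "lllvl" still has the child "v", so pruning stops there.
Nodes removed: 6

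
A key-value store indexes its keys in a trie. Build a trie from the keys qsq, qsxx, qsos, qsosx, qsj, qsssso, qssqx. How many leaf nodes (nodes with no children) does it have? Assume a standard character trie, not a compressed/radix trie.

A leaf is a node with no children — equivalently, the end of a word that is not a proper prefix of any other stored word.
Those words: "qsj", "qsosx", "qsq", "qssqx", "qsssso", "qsxx"
Leaf count: 6

6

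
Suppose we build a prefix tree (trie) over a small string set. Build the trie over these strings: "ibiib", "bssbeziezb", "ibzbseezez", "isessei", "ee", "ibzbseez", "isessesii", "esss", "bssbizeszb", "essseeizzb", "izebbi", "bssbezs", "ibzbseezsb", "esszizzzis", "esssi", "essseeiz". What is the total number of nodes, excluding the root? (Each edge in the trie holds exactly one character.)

65

Count nodes per top-level branch (shared prefixes stored once):
  'b'-branch (bssbeziezb, bssbezs, bssbizeszb): 17 nodes
  'e'-branch (ee, esss, essseeiz, essseeizzb, esssi, esszizzzis): 19 nodes
  'i'-branch (ibiib, ibzbseez, ibzbseezez, ibzbseezsb, isessei, isessesii, izebbi): 29 nodes
Sum: 65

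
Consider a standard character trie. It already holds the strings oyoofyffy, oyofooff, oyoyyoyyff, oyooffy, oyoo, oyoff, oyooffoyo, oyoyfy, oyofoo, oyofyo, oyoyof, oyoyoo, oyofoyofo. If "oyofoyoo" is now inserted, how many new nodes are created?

The longest prefix of "oyofoyoo" already in the trie is "oyofoyo" (length 7).
Each of the 1 remaining characters creates one node.

1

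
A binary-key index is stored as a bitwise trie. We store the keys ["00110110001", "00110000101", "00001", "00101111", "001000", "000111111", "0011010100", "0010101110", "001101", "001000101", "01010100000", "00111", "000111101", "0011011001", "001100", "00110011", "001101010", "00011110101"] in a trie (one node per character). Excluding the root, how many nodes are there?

Insert word by word; a character creates a node only if that edge doesn't already exist:
  "00110110001" → 11 new (0, 0, 1, 1, 0, 1, 1, 0, 0, 0, 1)
  "00110000101" → prefix "00110" already present; 6 new (0, 0, 0, 1, 0, 1)
  "00001" → prefix "00" already present; 3 new (0, 0, 1)
  "00101111" → prefix "001" already present; 5 new (0, 1, 1, 1, 1)
  "001000" → prefix "0010" already present; 2 new (0, 0)
  "000111111" → prefix "000" already present; 6 new (1, 1, 1, 1, 1, 1)
  "0011010100" → prefix "001101" already present; 4 new (0, 1, 0, 0)
  "0010101110" → prefix "00101" already present; 5 new (0, 1, 1, 1, 0)
  "001101" → prefix "001101" already present; 0 new (none)
  "001000101" → prefix "001000" already present; 3 new (1, 0, 1)
  "01010100000" → prefix "0" already present; 10 new (1, 0, 1, 0, 1, 0, 0, 0, 0, 0)
  "00111" → prefix "0011" already present; 1 new (1)
  "000111101" → prefix "0001111" already present; 2 new (0, 1)
  "0011011001" → prefix "001101100" already present; 1 new (1)
  "001100" → prefix "001100" already present; 0 new (none)
  "00110011" → prefix "001100" already present; 2 new (1, 1)
  "001101010" → prefix "001101010" already present; 0 new (none)
  "00011110101" → prefix "000111101" already present; 2 new (0, 1)
Total nodes = 11 + 6 + 3 + 5 + 2 + 6 + 4 + 5 + 0 + 3 + 10 + 1 + 2 + 1 + 0 + 2 + 0 + 2 = 63

63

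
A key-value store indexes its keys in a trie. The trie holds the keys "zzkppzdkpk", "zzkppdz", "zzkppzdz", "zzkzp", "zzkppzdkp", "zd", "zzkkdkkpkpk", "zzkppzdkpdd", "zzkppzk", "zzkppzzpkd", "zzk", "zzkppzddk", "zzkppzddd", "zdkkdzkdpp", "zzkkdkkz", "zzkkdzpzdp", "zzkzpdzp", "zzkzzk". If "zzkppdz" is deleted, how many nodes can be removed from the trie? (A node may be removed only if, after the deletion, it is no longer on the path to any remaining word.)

2

Walk "zzkppdz" from the leaf back toward the root, removing each node that no remaining word uses.
The suffix "dz" (2 nodes) is used only by "zzkppdz"; the node for "zzkpp" still has the child "z", so pruning stops there.
Nodes removed: 2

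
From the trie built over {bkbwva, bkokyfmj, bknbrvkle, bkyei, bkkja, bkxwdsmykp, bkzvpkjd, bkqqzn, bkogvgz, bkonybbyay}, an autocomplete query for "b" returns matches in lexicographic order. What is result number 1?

bkbwva

Filter for "b…" and sort: "bkbwva", "bkkja", "bknbrvkle", "bkogvgz", "bkokyfmj", "bkonybbyay", "bkqqzn", "bkxwdsmykp", "bkyei", "bkzvpkjd"
Position 1: bkbwva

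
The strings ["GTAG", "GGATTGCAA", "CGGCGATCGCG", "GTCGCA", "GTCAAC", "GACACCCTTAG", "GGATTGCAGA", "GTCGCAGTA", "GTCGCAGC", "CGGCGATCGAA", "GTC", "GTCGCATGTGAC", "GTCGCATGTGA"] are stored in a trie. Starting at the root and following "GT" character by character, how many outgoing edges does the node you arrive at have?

The children of the "GT" node are the distinct next characters among strings starting with "GT".
Distinct next characters after "GT": A, C.
That node has 2 child edges.

2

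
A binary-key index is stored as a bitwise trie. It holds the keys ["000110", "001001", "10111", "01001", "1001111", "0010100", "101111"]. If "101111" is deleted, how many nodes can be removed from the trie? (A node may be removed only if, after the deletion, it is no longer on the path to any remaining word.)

Walk "101111" from the leaf back toward the root, removing each node that no remaining word uses.
The suffix "1" (1 node) is used only by "101111"; "10111" is itself a stored word, so pruning stops there.
Nodes removed: 1

1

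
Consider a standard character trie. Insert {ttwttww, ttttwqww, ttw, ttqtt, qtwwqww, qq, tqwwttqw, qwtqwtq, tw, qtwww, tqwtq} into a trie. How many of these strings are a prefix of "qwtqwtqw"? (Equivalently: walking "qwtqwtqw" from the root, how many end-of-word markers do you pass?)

Walk "qwtqwtqw" from the root; an end-of-word marker is hit whenever a stored word is a prefix of "qwtqwtqw".
Prefixes of the query that are stored words: "qwtqwtq"
Count: 1

1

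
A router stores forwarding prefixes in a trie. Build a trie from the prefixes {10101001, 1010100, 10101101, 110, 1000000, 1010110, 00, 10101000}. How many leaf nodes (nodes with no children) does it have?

6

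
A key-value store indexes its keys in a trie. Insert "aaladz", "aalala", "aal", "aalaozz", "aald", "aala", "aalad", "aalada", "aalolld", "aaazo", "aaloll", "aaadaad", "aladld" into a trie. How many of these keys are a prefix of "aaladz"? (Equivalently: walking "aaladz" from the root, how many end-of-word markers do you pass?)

Walk "aaladz" from the root; an end-of-word marker is hit whenever a stored word is a prefix of "aaladz".
Prefixes of the query that are stored words: "aal", "aala", "aalad", "aaladz"
Count: 4

4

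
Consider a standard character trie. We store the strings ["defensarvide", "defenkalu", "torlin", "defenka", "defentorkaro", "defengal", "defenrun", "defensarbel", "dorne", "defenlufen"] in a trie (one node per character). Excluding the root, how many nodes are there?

47

Trace insertions, counting only characters that open a new branch:
  "defensarvide" → 12 new (d, e, f, e, n, s, a, r, v, i, d, e)
  "defenkalu" → prefix "defen" already present; 4 new (k, a, l, u)
  "torlin" → 6 new (t, o, r, l, i, n)
  "defenka" → prefix "defenka" already present; 0 new (none)
  "defentorkaro" → prefix "defen" already present; 7 new (t, o, r, k, a, r, o)
  "defengal" → prefix "defen" already present; 3 new (g, a, l)
  "defenrun" → prefix "defen" already present; 3 new (r, u, n)
  "defensarbel" → prefix "defensar" already present; 3 new (b, e, l)
  "dorne" → prefix "d" already present; 4 new (o, r, n, e)
  "defenlufen" → prefix "defen" already present; 5 new (l, u, f, e, n)
Total nodes = 12 + 4 + 6 + 0 + 7 + 3 + 3 + 3 + 4 + 5 = 47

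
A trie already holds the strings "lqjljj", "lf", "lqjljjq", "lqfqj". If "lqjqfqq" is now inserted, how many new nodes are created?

4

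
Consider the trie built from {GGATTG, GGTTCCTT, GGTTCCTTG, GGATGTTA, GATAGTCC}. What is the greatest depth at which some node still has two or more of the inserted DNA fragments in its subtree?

Equivalently: take the maximum, over all pairs, of their longest common prefix length.
e.g. "GGTTCCTT" and "GGTTCCTTG" share the prefix "GGTTCCTT" of length 8; no pair shares a longer one.
Longest shared-prefix length: 8

8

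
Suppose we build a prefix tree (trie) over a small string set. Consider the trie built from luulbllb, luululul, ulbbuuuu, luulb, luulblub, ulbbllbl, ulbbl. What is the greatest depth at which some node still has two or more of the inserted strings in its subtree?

The deepest shared node is where two words last agree before diverging.
"luulbllb" and "luulblub" agree on "luulbl" (6 characters) before diverging; nothing deeper is shared.
Longest shared-prefix length: 6

6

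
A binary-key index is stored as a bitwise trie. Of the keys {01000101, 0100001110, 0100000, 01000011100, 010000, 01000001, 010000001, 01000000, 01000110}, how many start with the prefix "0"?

9

Filter for entries beginning with "0":
Words under "0": 010000, 0100000, 01000000, 010000001, 01000001, 0100001110, 01000011100, 01000101, 01000110
Count: 9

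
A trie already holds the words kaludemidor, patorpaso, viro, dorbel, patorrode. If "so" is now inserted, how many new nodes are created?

2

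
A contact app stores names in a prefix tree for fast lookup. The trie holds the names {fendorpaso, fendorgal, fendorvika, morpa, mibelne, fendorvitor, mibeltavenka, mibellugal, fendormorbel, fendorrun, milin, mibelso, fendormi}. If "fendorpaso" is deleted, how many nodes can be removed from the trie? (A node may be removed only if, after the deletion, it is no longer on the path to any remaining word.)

4

A node on "fendorpaso"'s path can go only if nothing else ends at it or branches off below it.
The suffix "paso" (4 nodes) is used only by "fendorpaso"; the node for "fendor" still has the child "g", so pruning stops there.
Nodes removed: 4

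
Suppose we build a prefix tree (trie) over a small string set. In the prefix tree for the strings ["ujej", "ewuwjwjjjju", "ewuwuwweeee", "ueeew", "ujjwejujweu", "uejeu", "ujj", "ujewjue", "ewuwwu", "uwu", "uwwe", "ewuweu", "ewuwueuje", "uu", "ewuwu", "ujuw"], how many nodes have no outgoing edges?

Leaves are exactly the stored words that no other stored word extends.
Those words: "ewuweu", "ewuwjwjjjju", "ewuwueuje", "ewuwuwweeee", "ewuwwu", "ueeew", "uejeu", "ujej", "ujewjue", "ujjwejujweu", "ujuw", "uu", "uwu", "uwwe"
Leaf count: 14

14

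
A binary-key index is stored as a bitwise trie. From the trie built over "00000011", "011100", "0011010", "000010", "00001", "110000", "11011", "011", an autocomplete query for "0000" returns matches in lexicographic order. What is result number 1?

00000011

Words with prefix "0000", in lexicographic order: "00000011", "00001", "000010"
The 1st is 00000011.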